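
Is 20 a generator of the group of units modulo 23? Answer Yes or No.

Yes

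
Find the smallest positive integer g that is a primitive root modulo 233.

3

φ(233) = 233 − 1 = 232 = 2^3 · 29.
Test candidates g = 2, 3, … against the prime factors q ∈ {2, 29} of φ(233): g is a generator iff g^(232/q) ≢ 1 for every such q.
g = 2: 2^116 ≡ 1 — hits 1, so not a primitive root.
g = 3: 3^116 ≡ 232; 3^8 ≡ 37 — none is 1, so 3 is a primitive root.
The smallest primitive root modulo 233 is 3.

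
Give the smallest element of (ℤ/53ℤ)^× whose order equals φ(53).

φ(53) = 53 − 1 = 52 = 2^2 · 13.
Test candidates g = 2, 3, … against the prime factors q ∈ {2, 13} of φ(53): g is a generator iff g^(52/q) ≢ 1 for every such q.
g = 2: 2^26 ≡ 52; 2^4 ≡ 16 — none is 1, so 2 is a primitive root.
So 2 is the smallest generator of (Z/53Z)^×.

2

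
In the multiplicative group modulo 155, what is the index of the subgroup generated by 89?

Since 89 ∈ (Z/155Z)^×, its order divides φ(155) = φ(5·31) = (5−1)·(31−1) = 4·30 = 120 = 2^3 · 3 · 5.
Divisors of 120: 1, 2, 3, 4, 5, 6, 8, 10, 12, 15, 20, 24, 30, 40, 60, 120.
Compute 89^d (mod 155) for the divisors d until we hit 1:
89^1 ≡ 89 (mod 155)
89^2 ≡ 16 (mod 155)
89^3 ≡ 29 (mod 155)
89^4 ≡ 101 (mod 155)
89^5 ≡ 154 (mod 155)
89^6 ≡ 66 (mod 155)
89^8 ≡ 126 (mod 155)
89^10 ≡ 1 (mod 155) ✓
The order of 89 is 10, so the subgroup it generates has 10 elements.
[(Z/155Z)^× : ⟨89⟩] = 120/10 = 12.

12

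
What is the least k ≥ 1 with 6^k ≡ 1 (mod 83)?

82

ord(6) | φ(83) = 83 − 1 = 82 = 2 · 41.
Divisors of 82: 1, 2, 41, 82.
Evaluate successive powers at the divisors of 82:
6^1 ≡ 6
6^2 ≡ 36
6^41 ≡ 82
6^82 ≡ 1
So ord_83(6) = 82.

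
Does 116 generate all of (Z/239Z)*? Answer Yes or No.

No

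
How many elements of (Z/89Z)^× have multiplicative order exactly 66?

0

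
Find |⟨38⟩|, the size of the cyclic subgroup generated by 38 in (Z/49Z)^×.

42

ord(38) | φ(49) = φ(7^2) = 7·(7−1) = 42 = 2 · 3 · 7.
Divisors of 42: 1, 2, 3, 6, 7, 14, 21, 42.
Check 38^d mod 49 for each divisor in increasing order:
38^1 ≡ 38
38^2 ≡ 23
38^3 ≡ 41
38^6 ≡ 15
38^7 ≡ 31
38^14 ≡ 30
38^21 ≡ 48
38^42 ≡ 1
The smallest such exponent is 42, so the order of 38 is 42.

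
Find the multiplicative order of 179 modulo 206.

17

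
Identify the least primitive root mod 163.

φ(163) = 163 − 1 = 162 = 2 · 3^4.
Test candidates g = 2, 3, … against the prime factors q ∈ {2, 3} of φ(163): g is a generator iff g^(162/q) ≢ 1 for every such q.
g = 2: 2^81 ≡ 162; 2^54 ≡ 104 — none is 1, so 2 is a primitive root.
Hence the least primitive root of 163 is 2.

2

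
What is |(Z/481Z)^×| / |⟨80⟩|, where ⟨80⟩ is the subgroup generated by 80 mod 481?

36

ord(80) | φ(481) = φ(13·37) = (13−1)·(37−1) = 12·36 = 432 = 2^4 · 3^3.
Divisors of 432: 1, 2, 3, 4, 6, 8, 9, 12, 16, 18, 24, 27, 36, 48, 54, 72, 108, 144, 216, 432.
Test each divisor d:
80^1 ≡ 80
80^2 ≡ 147
80^3 ≡ 216
80^4 ≡ 445
80^6 ≡ 480
80^8 ≡ 334
80^9 ≡ 265
80^12 ≡ 1
The order of 80 is 12, so the subgroup it generates has 12 elements.
Index = |(Z/481Z)^×| / |⟨80⟩| = 432 / 12 = 36.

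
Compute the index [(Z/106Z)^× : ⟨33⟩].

1

Since 33 ∈ (Z/106Z)^×, its order divides φ(106) = φ(2)·φ(53) = 1·52 = 52 = 2^2 · 13.
Divisors of 52: 1, 2, 4, 13, 26, 52.
Test each divisor d:
33^1 ≡ 33 (mod 106)
33^2 ≡ 29 (mod 106)
33^4 ≡ 99 (mod 106)
33^13 ≡ 23 (mod 106)
33^26 ≡ 105 (mod 106)
33^52 ≡ 1 (mod 106) ✓
The order of 33 is 52, so the subgroup it generates has 52 elements.
[(Z/106Z)^× : ⟨33⟩] = 52/52 = 1.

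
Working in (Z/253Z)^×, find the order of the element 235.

By Lagrange's theorem, ord_253(235) divides φ(253) = φ(11·23) = (11−1)·(23−1) = 10·22 = 220 = 2^2 · 5 · 11.
Divisors of 220: 1, 2, 4, 5, 10, 11, 20, 22, 44, 55, 110, 220.
Check 235^d mod 253 for each divisor in increasing order:
235^1 ≡ 235
235^2 ≡ 71
235^4 ≡ 234
235^5 ≡ 89
235^10 ≡ 78
235^11 ≡ 114
235^20 ≡ 12
235^22 ≡ 93
235^44 ≡ 47
235^55 ≡ 45
235^110 ≡ 1
Therefore the multiplicative order of 235 modulo 253 is 110.

110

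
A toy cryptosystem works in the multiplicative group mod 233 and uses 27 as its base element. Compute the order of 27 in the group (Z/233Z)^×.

The order of 27 must divide φ(233) = 233 − 1 = 232 = 2^3 · 29.
Divisors of 232: 1, 2, 4, 8, 29, 58, 116, 232.
Evaluate successive powers at the divisors of 232:
27^1 ≡ 27
27^2 ≡ 30
27^4 ≡ 201
27^8 ≡ 92
27^29 ≡ 136
27^58 ≡ 89
27^116 ≡ 232
27^232 ≡ 1
Hence ord(27) = 232.

232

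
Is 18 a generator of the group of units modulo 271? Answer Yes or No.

φ(271) = 271 − 1 = 270 = 2 · 3^3 · 5.
It suffices to check that the order of 18 is not a proper divisor of 270: compute 18^(270/q) for q ∈ {2, 3, 5}.
18^135 ≡ 1 (mod 271)  [q = 2: ≡ 1 ✗]
18^90 ≡ 242 (mod 271)  [q = 3: ≢ 1 ✓]
18^54 ≡ 187 (mod 271)  [q = 5: ≢ 1 ✓]
Since 18^135 ≡ 1, the order of 18 divides 135 < 270, so 18 is not a primitive root.

No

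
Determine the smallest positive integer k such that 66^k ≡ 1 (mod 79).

ord(66) | φ(79) = 79 − 1 = 78 = 2 · 3 · 13.
Divisors of 78: 1, 2, 3, 6, 13, 26, 39, 78.
Evaluate successive powers at the divisors of 78:
66^1 ≡ 66 (mod 79)
66^2 ≡ 11 (mod 79)
66^3 ≡ 15 (mod 79)
66^6 ≡ 67 (mod 79)
66^13 ≡ 24 (mod 79)
66^26 ≡ 23 (mod 79)
66^39 ≡ 78 (mod 79)
66^78 ≡ 1 (mod 79) ✓
The smallest such exponent is 78, so the order of 66 is 78.

78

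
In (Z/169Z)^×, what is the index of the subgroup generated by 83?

Since 83 ∈ (Z/169Z)^×, its order divides φ(169) = φ(13^2) = 13·(13−1) = 156 = 2^2 · 3 · 13.
Divisors of 156: 1, 2, 3, 4, 6, 12, 13, 26, 39, 52, 78, 156.
Evaluate successive powers at the divisors of 156:
83^1 ≡ 83 (mod 169)
83^2 ≡ 129 (mod 169)
83^3 ≡ 60 (mod 169)
83^4 ≡ 79 (mod 169)
83^6 ≡ 51 (mod 169)
83^12 ≡ 66 (mod 169)
83^13 ≡ 70 (mod 169)
83^26 ≡ 168 (mod 169)
83^39 ≡ 99 (mod 169)
83^52 ≡ 1 (mod 169) ✓
The order of 83 is 52, so the subgroup it generates has 52 elements.
Index = |(Z/169Z)^×| / |⟨83⟩| = 156 / 52 = 3.

3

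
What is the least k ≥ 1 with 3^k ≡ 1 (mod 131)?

65

By Lagrange's theorem, ord_131(3) divides φ(131) = 131 − 1 = 130 = 2 · 5 · 13.
Divisors of 130: 1, 2, 5, 10, 13, 26, 65, 130.
Check 3^d mod 131 for each divisor in increasing order:
3^1 ≡ 3 (mod 131)
3^2 ≡ 9 (mod 131)
3^5 ≡ 112 (mod 131)
3^10 ≡ 99 (mod 131)
3^13 ≡ 53 (mod 131)
3^26 ≡ 58 (mod 131)
3^65 ≡ 1 (mod 131) ✓
The smallest such exponent is 65, so the order of 3 is 65.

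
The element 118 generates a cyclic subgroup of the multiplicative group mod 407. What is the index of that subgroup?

4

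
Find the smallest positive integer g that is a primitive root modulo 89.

φ(89) = 89 − 1 = 88 = 2^3 · 11.
Test candidates g = 2, 3, … against the prime factors q ∈ {2, 11} of φ(89): g is a generator iff g^(88/q) ≢ 1 for every such q.
g = 2: 2^44 ≡ 1 — hits 1, so not a primitive root.
g = 3: 3^44 ≡ 88; 3^8 ≡ 64 — none is 1, so 3 is a primitive root.
Hence the least primitive root of 89 is 3.

3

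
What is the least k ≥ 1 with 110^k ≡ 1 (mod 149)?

74

Since 110 ∈ (Z/149Z)^×, its order divides φ(149) = 149 − 1 = 148 = 2^2 · 37.
Divisors of 148: 1, 2, 4, 37, 74, 148.
Check 110^d mod 149 for each divisor in increasing order:
110^1 ≡ 110
110^2 ≡ 31
110^4 ≡ 67
110^37 ≡ 148
110^74 ≡ 1
Therefore the multiplicative order of 110 modulo 149 is 74.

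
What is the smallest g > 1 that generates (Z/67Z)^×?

2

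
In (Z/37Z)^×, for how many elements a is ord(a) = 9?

6

φ(37) = 37 − 1 = 36 = 2^2 · 3^2.
In a cyclic group of order 36, there are φ(d) elements of order d for each divisor d of 36, and zero for non-divisors.
9 = 3^2 divides 36, and φ(9) = 6.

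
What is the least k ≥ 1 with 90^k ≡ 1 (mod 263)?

262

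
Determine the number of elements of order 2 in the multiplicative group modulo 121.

φ(121) = φ(11^2) = 11·(11−1) = 110 = 2 · 5 · 11.
Since (Z/121Z)^× is cyclic of order 110, the number of elements of order d is φ(d) when d | 110 and 0 otherwise.
2 | 110, and φ(2) = 2 − 1 = 1.

1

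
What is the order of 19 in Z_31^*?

The order of 19 must divide φ(31) = 31 − 1 = 30 = 2 · 3 · 5.
Divisors of 30: 1, 2, 3, 5, 6, 10, 15, 30.
Check 19^d mod 31 for each divisor in increasing order:
19^1 ≡ 19 (mod 31)
19^2 ≡ 20 (mod 31)
19^3 ≡ 8 (mod 31)
19^5 ≡ 5 (mod 31)
19^6 ≡ 2 (mod 31)
19^10 ≡ 25 (mod 31)
19^15 ≡ 1 (mod 31) ✓
The smallest such exponent is 15, so the order of 19 is 15.

15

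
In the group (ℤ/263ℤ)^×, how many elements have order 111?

0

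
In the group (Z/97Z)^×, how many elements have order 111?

0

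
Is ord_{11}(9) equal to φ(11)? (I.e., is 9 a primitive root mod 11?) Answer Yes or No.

No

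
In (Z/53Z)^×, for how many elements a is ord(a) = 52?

φ(53) = 53 − 1 = 52 = 2^2 · 13.
(Z/53Z)^× is cyclic (|G| = 52); a cyclic group of order m has exactly φ(d) elements of each order d | m, and none otherwise.
52 = 2^2 · 13 divides 52, and φ(52) = 24.

24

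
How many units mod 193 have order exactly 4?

2

φ(193) = 193 − 1 = 192 = 2^6 · 3.
Since (Z/193Z)^× is cyclic of order 192, the number of elements of order d is φ(d) when d | 192 and 0 otherwise.
4 = 2^2 divides 192, and φ(4) = 2.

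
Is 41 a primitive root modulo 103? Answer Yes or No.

φ(103) = 103 − 1 = 102 = 2 · 3 · 17.
An element g generates (Z/103Z)^× iff g^(102/q) ≢ 1 (mod 103) for each prime q ∈ {2, 3, 17}.
41^51 ≡ 1 (mod 103)  [q = 2: ≡ 1 ✗]
41^34 ≡ 46 (mod 103)  [q = 3: ≢ 1 ✓]
41^6 ≡ 93 (mod 103)  [q = 17: ≢ 1 ✓]
The check at q = 2 fails, so 41 generates a proper subgroup.

No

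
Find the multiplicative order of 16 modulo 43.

By Lagrange's theorem, ord_43(16) divides φ(43) = 43 − 1 = 42 = 2 · 3 · 7.
Divisors of 42: 1, 2, 3, 6, 7, 14, 21, 42.
Evaluate successive powers at the divisors of 42:
16^1 ≡ 16
16^2 ≡ 41
16^3 ≡ 11
16^6 ≡ 35
16^7 ≡ 1
Therefore the multiplicative order of 16 modulo 43 is 7.

7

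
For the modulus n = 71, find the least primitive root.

7

φ(71) = 71 − 1 = 70 = 2 · 5 · 7.
Test candidates g = 2, 3, … against the prime factors q ∈ {2, 5, 7} of φ(71): g is a generator iff g^(70/q) ≢ 1 for every such q.
g = 2: 2^35 ≡ 1 — hits 1, so not a primitive root.
g = 3: 3^35 ≡ 1 — hits 1, so not a primitive root.
g = 4: 4^35 ≡ 1 — hits 1, so not a primitive root.
g = 5: 5^35 ≡ 1 — hits 1, so not a primitive root.
g = 6: 6^35 ≡ 1 — hits 1, so not a primitive root.
g = 7: 7^35 ≡ 70; 7^14 ≡ 54; 7^10 ≡ 45 — none is 1, so 7 is a primitive root.
Hence the least primitive root of 71 is 7.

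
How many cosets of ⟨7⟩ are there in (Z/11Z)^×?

By Lagrange's theorem, ord_11(7) divides φ(11) = 11 − 1 = 10 = 2 · 5.
Divisors of 10: 1, 2, 5, 10.
Check 7^d mod 11 for each divisor in increasing order:
7^1 ≡ 7 (mod 11)
7^2 ≡ 5 (mod 11)
7^5 ≡ 10 (mod 11)
7^10 ≡ 1 (mod 11) ✓
The order of 7 is 10, so the subgroup it generates has 10 elements.
[(Z/11Z)^× : ⟨7⟩] = 10/10 = 1.

1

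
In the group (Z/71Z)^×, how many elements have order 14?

6

φ(71) = 71 − 1 = 70 = 2 · 5 · 7.
In a cyclic group of order 70, there are φ(d) elements of order d for each divisor d of 70, and zero for non-divisors.
14 = 2 · 7 divides 70, and φ(14) = 6.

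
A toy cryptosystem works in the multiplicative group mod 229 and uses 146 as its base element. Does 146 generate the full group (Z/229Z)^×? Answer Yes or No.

φ(229) = 229 − 1 = 228 = 2^2 · 3 · 19.
An element g generates (Z/229Z)^× iff g^(228/q) ≢ 1 (mod 229) for each prime q ∈ {2, 3, 19}.
146^114 ≡ 1 (mod 229)  [q = 2: ≡ 1 ✗]
146^76 ≡ 134 (mod 229)  [q = 3: ≢ 1 ✓]
146^12 ≡ 121 (mod 229)  [q = 19: ≢ 1 ✓]
The check at q = 2 fails, so 146 generates a proper subgroup.

No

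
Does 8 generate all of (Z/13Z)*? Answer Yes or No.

φ(13) = 13 − 1 = 12 = 2^2 · 3.
Test 8^(12/q) mod 13 for each prime factor q of 12:
8^6 ≡ 12 (mod 13)  [q = 2: ≢ 1 ✓]
8^4 ≡ 1 (mod 13)  [q = 3: ≡ 1 ✗]
8^4 ≡ 1 shows ord(8) | 4, strictly less than φ(13); not a primitive root.

No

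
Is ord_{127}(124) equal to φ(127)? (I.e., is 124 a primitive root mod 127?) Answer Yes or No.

No

φ(127) = 127 − 1 = 126 = 2 · 3^2 · 7.
Test 124^(126/q) mod 127 for each prime factor q of 126:
124^63 ≡ 1 (mod 127)  [q = 2: ≡ 1 ✗]
124^42 ≡ 107 (mod 127)  [q = 3: ≢ 1 ✓]
124^18 ≡ 4 (mod 127)  [q = 7: ≢ 1 ✓]
Since 124^63 ≡ 1, the order of 124 divides 63 < 126, so 124 is not a primitive root.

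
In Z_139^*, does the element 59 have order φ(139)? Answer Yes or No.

φ(139) = 139 − 1 = 138 = 2 · 3 · 23.
An element g generates (Z/139Z)^× iff g^(138/q) ≢ 1 (mod 139) for each prime q ∈ {2, 3, 23}.
59^69 ≡ 138 (mod 139)  [q = 2: ≢ 1 ✓]
59^46 ≡ 1 (mod 139)  [q = 3: ≡ 1 ✗]
59^6 ≡ 77 (mod 139)  [q = 23: ≢ 1 ✓]
The check at q = 3 fails, so 59 generates a proper subgroup.

No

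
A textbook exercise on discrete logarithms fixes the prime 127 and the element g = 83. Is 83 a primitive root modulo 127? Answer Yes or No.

φ(127) = 127 − 1 = 126 = 2 · 3^2 · 7.
Test 83^(126/q) mod 127 for each prime factor q of 126:
83^63 ≡ 126 (mod 127)  [q = 2: ≢ 1 ✓]
83^42 ≡ 19 (mod 127)  [q = 3: ≢ 1 ✓]
83^18 ≡ 16 (mod 127)  [q = 7: ≢ 1 ✓]
All checks pass, so 83 has order 126 and is a primitive root modulo 127.

Yes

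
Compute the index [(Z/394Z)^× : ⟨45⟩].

Since 45 ∈ (Z/394Z)^×, its order divides φ(394) = φ(2)·φ(197) = 1·196 = 196 = 2^2 · 7^2.
Divisors of 196: 1, 2, 4, 7, 14, 28, 49, 98, 196.
Check 45^d mod 394 for each divisor in increasing order:
45^1 ≡ 45
45^2 ≡ 55
45^4 ≡ 267
45^7 ≡ 87
45^14 ≡ 83
45^28 ≡ 191
45^49 ≡ 211
45^98 ≡ 393
45^196 ≡ 1
The order of 45 is 196, so the subgroup it generates has 196 elements.
[(Z/394Z)^× : ⟨45⟩] = 196/196 = 1.

1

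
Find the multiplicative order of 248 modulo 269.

134

Since 248 ∈ (Z/269Z)^×, its order divides φ(269) = 269 − 1 = 268 = 2^2 · 67.
Divisors of 268: 1, 2, 4, 67, 134, 268.
Evaluate successive powers at the divisors of 268:
248^1 ≡ 248 (mod 269)
248^2 ≡ 172 (mod 269)
248^4 ≡ 263 (mod 269)
248^67 ≡ 268 (mod 269)
248^134 ≡ 1 (mod 269) ✓
Therefore the multiplicative order of 248 modulo 269 is 134.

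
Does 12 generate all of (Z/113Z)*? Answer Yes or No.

Yes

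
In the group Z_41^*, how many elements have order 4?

2

φ(41) = 41 − 1 = 40 = 2^3 · 5.
(Z/41Z)^× is cyclic (|G| = 40); a cyclic group of order m has exactly φ(d) elements of each order d | m, and none otherwise.
4 = 2^2 divides 40, and φ(4) = 2.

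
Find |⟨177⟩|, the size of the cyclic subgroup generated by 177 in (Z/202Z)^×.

The order of 177 must divide φ(202) = φ(2)·φ(101) = 1·100 = 100 = 2^2 · 5^2.
Divisors of 100: 1, 2, 4, 5, 10, 20, 25, 50, 100.
Check 177^d mod 202 for each divisor in increasing order:
177^1 ≡ 177
177^2 ≡ 19
177^4 ≡ 159
177^5 ≡ 65
177^10 ≡ 185
177^20 ≡ 87
177^25 ≡ 201
177^50 ≡ 1
So ord_202(177) = 50.

50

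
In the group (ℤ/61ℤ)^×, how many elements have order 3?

φ(61) = 61 − 1 = 60 = 2^2 · 3 · 5.
Since (Z/61Z)^× is cyclic of order 60, the number of elements of order d is φ(d) when d | 60 and 0 otherwise.
3 | 60, and φ(3) = 3 − 1 = 2.

2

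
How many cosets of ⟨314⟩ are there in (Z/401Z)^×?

Since 314 ∈ (Z/401Z)^×, its order divides φ(401) = 401 − 1 = 400 = 2^4 · 5^2.
Divisors of 400: 1, 2, 4, 5, 8, 10, 16, 20, 25, 40, 50, 80, 100, 200, 400.
Compute 314^d (mod 401) for the divisors d until we hit 1:
314^1 ≡ 314
314^2 ≡ 351
314^4 ≡ 94
314^5 ≡ 243
314^8 ≡ 14
314^10 ≡ 102
314^16 ≡ 196
314^20 ≡ 379
314^25 ≡ 268
314^40 ≡ 83
314^50 ≡ 45
314^80 ≡ 72
314^100 ≡ 20
314^200 ≡ 400
314^400 ≡ 1
So ord_401(314) = 400, hence |⟨314⟩| = 400.
[(Z/401Z)^× : ⟨314⟩] = 400/400 = 1.

1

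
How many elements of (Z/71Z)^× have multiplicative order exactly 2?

1

φ(71) = 71 − 1 = 70 = 2 · 5 · 7.
In a cyclic group of order 70, there are φ(d) elements of order d for each divisor d of 70, and zero for non-divisors.
2 | 70, and φ(2) = 2 − 1 = 1.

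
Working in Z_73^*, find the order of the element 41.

18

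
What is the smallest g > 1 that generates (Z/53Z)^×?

2

φ(53) = 53 − 1 = 52 = 2^2 · 13.
g is a primitive root iff g^(52/q) ≢ 1 (mod 53) for each prime q ∈ {2, 13}.
g = 2: 2^26 ≡ 52; 2^4 ≡ 16 — none is 1, so 2 is a primitive root.
So 2 is the smallest generator of (Z/53Z)^×.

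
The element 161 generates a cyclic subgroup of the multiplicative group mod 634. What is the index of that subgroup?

The order of 161 must divide φ(634) = φ(2)·φ(317) = 1·316 = 316 = 2^2 · 79.
Divisors of 316: 1, 2, 4, 79, 158, 316.
Check 161^d mod 634 for each divisor in increasing order:
161^1 ≡ 161 (mod 634)
161^2 ≡ 561 (mod 634)
161^4 ≡ 257 (mod 634)
161^79 ≡ 633 (mod 634)
161^158 ≡ 1 (mod 634) ✓
So ord_634(161) = 158, hence |⟨161⟩| = 158.
The index is φ(634) / ord(161) = 316 / 158 = 2.

2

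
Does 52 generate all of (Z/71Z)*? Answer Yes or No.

Yes

φ(71) = 71 − 1 = 70 = 2 · 5 · 7.
An element g generates (Z/71Z)^× iff g^(70/q) ≢ 1 (mod 71) for each prime q ∈ {2, 5, 7}.
52^35 ≡ 70 (mod 71)  [q = 2: ≢ 1 ✓]
52^14 ≡ 54 (mod 71)  [q = 5: ≢ 1 ✓]
52^10 ≡ 37 (mod 71)  [q = 7: ≢ 1 ✓]
Every test exponent gives a nontrivial residue, hence 52 generates the full group.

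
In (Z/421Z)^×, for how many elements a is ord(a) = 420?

φ(421) = 421 − 1 = 420 = 2^2 · 3 · 5 · 7.
(Z/421Z)^× is cyclic (|G| = 420); a cyclic group of order m has exactly φ(d) elements of each order d | m, and none otherwise.
420 = 2^2 · 3 · 5 · 7 divides 420, and φ(420) = 96.

96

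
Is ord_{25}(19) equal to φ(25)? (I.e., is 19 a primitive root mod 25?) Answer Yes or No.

No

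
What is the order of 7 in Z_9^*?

3

By Lagrange's theorem, ord_9(7) divides φ(9) = φ(3^2) = 3·(3−1) = 6 = 2 · 3.
Divisors of 6: 1, 2, 3, 6.
Evaluate successive powers at the divisors of 6:
7^1 ≡ 7 (mod 9)
7^2 ≡ 4 (mod 9)
7^3 ≡ 1 (mod 9) ✓
Hence ord(7) = 3.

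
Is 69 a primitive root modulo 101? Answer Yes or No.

No

φ(101) = 101 − 1 = 100 = 2^2 · 5^2.
69 is a primitive root mod 101 iff 69^(φ(101)/q) ≢ 1 for every prime q | φ(101), i.e. q ∈ {2, 5}.
69^50 ≡ 100 (mod 101)  [q = 2: ≢ 1 ✓]
69^20 ≡ 1 (mod 101)  [q = 5: ≡ 1 ✗]
Since 69^20 ≡ 1, the order of 69 divides 20 < 100, so 69 is not a primitive root.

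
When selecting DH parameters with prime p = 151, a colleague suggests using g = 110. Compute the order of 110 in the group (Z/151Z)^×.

25

By Lagrange's theorem, ord_151(110) divides φ(151) = 151 − 1 = 150 = 2 · 3 · 5^2.
Divisors of 150: 1, 2, 3, 5, 6, 10, 15, 25, 30, 50, 75, 150.
Compute 110^d (mod 151) for the divisors d until we hit 1:
110^1 ≡ 110 (mod 151)
110^2 ≡ 20 (mod 151)
110^3 ≡ 86 (mod 151)
110^5 ≡ 59 (mod 151)
110^6 ≡ 148 (mod 151)
110^10 ≡ 8 (mod 151)
110^15 ≡ 19 (mod 151)
110^25 ≡ 1 (mod 151) ✓
The smallest such exponent is 25, so the order of 110 is 25.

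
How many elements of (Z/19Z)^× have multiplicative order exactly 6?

φ(19) = 19 − 1 = 18 = 2 · 3^2.
(Z/19Z)^× is cyclic (|G| = 18); a cyclic group of order m has exactly φ(d) elements of each order d | m, and none otherwise.
6 = 2 · 3 divides 18, and φ(6) = 2.

2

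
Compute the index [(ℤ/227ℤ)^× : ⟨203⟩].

By Lagrange's theorem, ord_227(203) divides φ(227) = 227 − 1 = 226 = 2 · 113.
Divisors of 226: 1, 2, 113, 226.
Evaluate successive powers at the divisors of 226:
203^1 ≡ 203
203^2 ≡ 122
203^113 ≡ 1
So ord_227(203) = 113, hence |⟨203⟩| = 113.
The index is φ(227) / ord(203) = 226 / 113 = 2.

2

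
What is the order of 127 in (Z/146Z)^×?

36

ord(127) | φ(146) = φ(2)·φ(73) = 1·72 = 72 = 2^3 · 3^2.
Divisors of 72: 1, 2, 3, 4, 6, 8, 9, 12, 18, 24, 36, 72.
Check 127^d mod 146 for each divisor in increasing order:
127^1 ≡ 127
127^2 ≡ 69
127^3 ≡ 3
127^4 ≡ 89
127^6 ≡ 9
127^8 ≡ 37
127^9 ≡ 27
127^12 ≡ 81
127^18 ≡ 145
127^24 ≡ 137
127^36 ≡ 1
Hence ord(127) = 36.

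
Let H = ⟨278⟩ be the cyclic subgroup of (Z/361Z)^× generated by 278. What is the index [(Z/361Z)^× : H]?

3

The order of 278 must divide φ(361) = φ(19^2) = 19·(19−1) = 342 = 2 · 3^2 · 19.
Divisors of 342: 1, 2, 3, 6, 9, 18, 19, 38, 57, 114, 171, 342.
Test each divisor d:
278^1 ≡ 278
278^2 ≡ 30
278^3 ≡ 37
278^6 ≡ 286
278^9 ≡ 113
278^18 ≡ 134
278^19 ≡ 69
278^38 ≡ 68
278^57 ≡ 360
278^114 ≡ 1
So ord_361(278) = 114, hence |⟨278⟩| = 114.
Index = |(Z/361Z)^×| / |⟨278⟩| = 342 / 114 = 3.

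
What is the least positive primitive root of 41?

6

φ(41) = 41 − 1 = 40 = 2^3 · 5.
Test candidates g = 2, 3, … against the prime factors q ∈ {2, 5} of φ(41): g is a generator iff g^(40/q) ≢ 1 for every such q.
g = 2: 2^20 ≡ 1 — hits 1, so not a primitive root.
g = 3: 3^20 ≡ 40; 3^8 ≡ 1 — hits 1, so not a primitive root.
g = 4: 4^20 ≡ 1 — hits 1, so not a primitive root.
g = 5: 5^20 ≡ 1 — hits 1, so not a primitive root.
g = 6: 6^20 ≡ 40; 6^8 ≡ 10 — none is 1, so 6 is a primitive root.
Hence the least primitive root of 41 is 6.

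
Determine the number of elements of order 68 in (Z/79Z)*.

0

φ(79) = 79 − 1 = 78 = 2 · 3 · 13.
Since (Z/79Z)^× is cyclic of order 78, the number of elements of order d is φ(d) when d | 78 and 0 otherwise.
Since 68 ∤ 78, the count is 0.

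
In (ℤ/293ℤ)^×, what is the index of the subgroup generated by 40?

4

By Lagrange's theorem, ord_293(40) divides φ(293) = 293 − 1 = 292 = 2^2 · 73.
Divisors of 292: 1, 2, 4, 73, 146, 292.
Evaluate successive powers at the divisors of 292:
40^1 ≡ 40
40^2 ≡ 135
40^4 ≡ 59
40^73 ≡ 1
Thus |⟨40⟩| = ord(40) = 73.
[(Z/293Z)^× : ⟨40⟩] = 292/73 = 4.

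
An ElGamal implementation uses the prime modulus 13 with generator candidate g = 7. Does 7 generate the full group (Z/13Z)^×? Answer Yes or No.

Yes

φ(13) = 13 − 1 = 12 = 2^2 · 3.
7 is a primitive root mod 13 iff 7^(φ(13)/q) ≢ 1 for every prime q | φ(13), i.e. q ∈ {2, 3}.
7^6 ≡ 12 (mod 13)  [q = 2: ≢ 1 ✓]
7^4 ≡ 9 (mod 13)  [q = 3: ≢ 1 ✓]
Every test exponent gives a nontrivial residue, hence 7 generates the full group.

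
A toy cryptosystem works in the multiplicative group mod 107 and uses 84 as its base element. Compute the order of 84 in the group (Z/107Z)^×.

106

ord(84) | φ(107) = 107 − 1 = 106 = 2 · 53.
Divisors of 106: 1, 2, 53, 106.
Compute 84^d (mod 107) for the divisors d until we hit 1:
84^1 ≡ 84
84^2 ≡ 101
84^53 ≡ 106
84^106 ≡ 1
Therefore the multiplicative order of 84 modulo 107 is 106.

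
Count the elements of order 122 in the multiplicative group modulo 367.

φ(367) = 367 − 1 = 366 = 2 · 3 · 61.
Since (Z/367Z)^× is cyclic of order 366, the number of elements of order d is φ(d) when d | 366 and 0 otherwise.
122 = 2 · 61 divides 366, and φ(122) = 60.

60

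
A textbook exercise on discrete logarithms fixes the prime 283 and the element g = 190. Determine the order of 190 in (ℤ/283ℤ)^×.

The order of 190 must divide φ(283) = 283 − 1 = 282 = 2 · 3 · 47.
Divisors of 282: 1, 2, 3, 6, 47, 94, 141, 282.
Evaluate successive powers at the divisors of 282:
190^1 ≡ 190
190^2 ≡ 159
190^3 ≡ 212
190^6 ≡ 230
190^47 ≡ 45
190^94 ≡ 44
190^141 ≡ 282
190^282 ≡ 1
Hence ord(190) = 282.

282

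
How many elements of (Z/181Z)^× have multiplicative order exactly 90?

24

φ(181) = 181 − 1 = 180 = 2^2 · 3^2 · 5.
In a cyclic group of order 180, there are φ(d) elements of order d for each divisor d of 180, and zero for non-divisors.
90 = 2 · 3^2 · 5 divides 180, and φ(90) = 24.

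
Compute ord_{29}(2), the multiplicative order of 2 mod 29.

The order of 2 must divide φ(29) = 29 − 1 = 28 = 2^2 · 7.
Divisors of 28: 1, 2, 4, 7, 14, 28.
Check 2^d mod 29 for each divisor in increasing order:
2^1 ≡ 2 (mod 29)
2^2 ≡ 4 (mod 29)
2^4 ≡ 16 (mod 29)
2^7 ≡ 12 (mod 29)
2^14 ≡ 28 (mod 29)
2^28 ≡ 1 (mod 29) ✓
Hence ord(2) = 28.

28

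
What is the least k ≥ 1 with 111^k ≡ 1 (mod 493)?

Since 111 ∈ (Z/493Z)^×, its order divides φ(493) = φ(17·29) = (17−1)·(29−1) = 16·28 = 448 = 2^6 · 7.
Divisors of 448: 1, 2, 4, 7, 8, 14, 16, 28, 32, 56, 64, 112, 224, 448.
Evaluate successive powers at the divisors of 448:
111^1 ≡ 111 (mod 493)
111^2 ≡ 489 (mod 493)
111^4 ≡ 16 (mod 493)
111^7 ≡ 291 (mod 493)
111^8 ≡ 256 (mod 493)
111^14 ≡ 378 (mod 493)
111^16 ≡ 460 (mod 493)
111^28 ≡ 407 (mod 493)
111^32 ≡ 103 (mod 493)
111^56 ≡ 1 (mod 493) ✓
Hence ord(111) = 56.

56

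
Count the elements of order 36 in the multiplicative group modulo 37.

φ(37) = 37 − 1 = 36 = 2^2 · 3^2.
Since (Z/37Z)^× is cyclic of order 36, the number of elements of order d is φ(d) when d | 36 and 0 otherwise.
36 = 2^2 · 3^2 divides 36, and φ(36) = 12.

12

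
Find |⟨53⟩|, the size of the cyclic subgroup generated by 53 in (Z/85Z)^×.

The order of 53 must divide φ(85) = φ(5·17) = (5−1)·(17−1) = 4·16 = 64 = 2^6.
Divisors of 64: 1, 2, 4, 8, 16, 32, 64.
Evaluate successive powers at the divisors of 64:
53^1 ≡ 53
53^2 ≡ 4
53^4 ≡ 16
53^8 ≡ 1
Therefore the multiplicative order of 53 modulo 85 is 8.

8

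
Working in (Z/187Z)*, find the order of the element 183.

20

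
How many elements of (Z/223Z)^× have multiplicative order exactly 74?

36

φ(223) = 223 − 1 = 222 = 2 · 3 · 37.
Since (Z/223Z)^× is cyclic of order 222, the number of elements of order d is φ(d) when d | 222 and 0 otherwise.
74 = 2 · 37 divides 222, and φ(74) = 36.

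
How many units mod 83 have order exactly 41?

40

φ(83) = 83 − 1 = 82 = 2 · 41.
(Z/83Z)^× is cyclic (|G| = 82); a cyclic group of order m has exactly φ(d) elements of each order d | m, and none otherwise.
41 | 82, and φ(41) = 41 − 1 = 40.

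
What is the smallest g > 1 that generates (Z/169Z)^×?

2

φ(169) = φ(13^2) = 13·(13−1) = 156 = 2^2 · 3 · 13.
Test candidates g = 2, 3, … against the prime factors q ∈ {2, 3, 13} of φ(169): g is a generator iff g^(156/q) ≢ 1 for every such q.
g = 2: 2^78 ≡ 168; 2^52 ≡ 146; 2^12 ≡ 40 — none is 1, so 2 is a primitive root.
Hence the least primitive root of 169 is 2.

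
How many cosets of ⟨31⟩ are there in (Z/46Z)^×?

2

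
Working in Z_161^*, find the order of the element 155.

By Lagrange's theorem, ord_161(155) divides φ(161) = φ(7·23) = (7−1)·(23−1) = 6·22 = 132 = 2^2 · 3 · 11.
Divisors of 132: 1, 2, 3, 4, 6, 11, 12, 22, 33, 44, 66, 132.
Test each divisor d:
155^1 ≡ 155 (mod 161)
155^2 ≡ 36 (mod 161)
155^3 ≡ 106 (mod 161)
155^4 ≡ 8 (mod 161)
155^6 ≡ 127 (mod 161)
155^11 ≡ 22 (mod 161)
155^12 ≡ 29 (mod 161)
155^22 ≡ 1 (mod 161) ✓
Hence ord(155) = 22.

22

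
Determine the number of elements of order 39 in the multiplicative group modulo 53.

0

φ(53) = 53 − 1 = 52 = 2^2 · 13.
In a cyclic group of order 52, there are φ(d) elements of order d for each divisor d of 52, and zero for non-divisors.
Since 39 ∤ 52, the count is 0.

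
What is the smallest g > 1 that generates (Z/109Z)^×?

φ(109) = 109 − 1 = 108 = 2^2 · 3^3.
Test candidates g = 2, 3, … against the prime factors q ∈ {2, 3} of φ(109): g is a generator iff g^(108/q) ≢ 1 for every such q.
g = 2: 2^54 ≡ 108; 2^36 ≡ 1 — hits 1, so not a primitive root.
g = 3: 3^54 ≡ 1 — hits 1, so not a primitive root.
g = 4: 4^54 ≡ 1 — hits 1, so not a primitive root.
g = 5: 5^54 ≡ 1 — hits 1, so not a primitive root.
g = 6: 6^54 ≡ 108; 6^36 ≡ 63 — none is 1, so 6 is a primitive root.
Hence the least primitive root of 109 is 6.

6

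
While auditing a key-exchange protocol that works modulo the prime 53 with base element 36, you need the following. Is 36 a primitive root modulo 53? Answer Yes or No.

No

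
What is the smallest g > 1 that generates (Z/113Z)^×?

φ(113) = 113 − 1 = 112 = 2^4 · 7.
g is a primitive root iff g^(112/q) ≢ 1 (mod 113) for each prime q ∈ {2, 7}.
g = 2: 2^56 ≡ 1 — hits 1, so not a primitive root.
g = 3: 3^56 ≡ 112; 3^16 ≡ 49 — none is 1, so 3 is a primitive root.
The smallest primitive root modulo 113 is 3.

3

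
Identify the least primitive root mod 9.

2

φ(9) = φ(3^2) = 3·(3−1) = 6 = 2 · 3.
Test candidates g = 2, 3, … against the prime factors q ∈ {2, 3} of φ(9): g is a generator iff g^(6/q) ≢ 1 for every such q.
g = 2: 2^3 ≡ 8; 2^2 ≡ 4 — none is 1, so 2 is a primitive root.
The smallest primitive root modulo 9 is 2.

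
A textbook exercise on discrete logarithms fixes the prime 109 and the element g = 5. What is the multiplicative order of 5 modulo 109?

Since 5 ∈ (Z/109Z)^×, its order divides φ(109) = 109 − 1 = 108 = 2^2 · 3^3.
Divisors of 108: 1, 2, 3, 4, 6, 9, 12, 18, 27, 36, 54, 108.
Test each divisor d:
5^1 ≡ 5
5^2 ≡ 25
5^3 ≡ 16
5^4 ≡ 80
5^6 ≡ 38
5^9 ≡ 63
5^12 ≡ 27
5^18 ≡ 45
5^27 ≡ 1
Hence ord(5) = 27.

27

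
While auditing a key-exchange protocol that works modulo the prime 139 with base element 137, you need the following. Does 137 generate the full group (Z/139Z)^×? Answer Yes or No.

No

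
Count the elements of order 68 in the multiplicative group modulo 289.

32

φ(289) = φ(17^2) = 17·(17−1) = 272 = 2^4 · 17.
Since (Z/289Z)^× is cyclic of order 272, the number of elements of order d is φ(d) when d | 272 and 0 otherwise.
68 = 2^2 · 17 divides 272, and φ(68) = 32.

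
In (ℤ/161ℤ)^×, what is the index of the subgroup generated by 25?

4

ord(25) | φ(161) = φ(7·23) = (7−1)·(23−1) = 6·22 = 132 = 2^2 · 3 · 11.
Divisors of 132: 1, 2, 3, 4, 6, 11, 12, 22, 33, 44, 66, 132.
Check 25^d mod 161 for each divisor in increasing order:
25^1 ≡ 25 (mod 161)
25^2 ≡ 142 (mod 161)
25^3 ≡ 8 (mod 161)
25^4 ≡ 39 (mod 161)
25^6 ≡ 64 (mod 161)
25^11 ≡ 93 (mod 161)
25^12 ≡ 71 (mod 161)
25^22 ≡ 116 (mod 161)
25^33 ≡ 1 (mod 161) ✓
The order of 25 is 33, so the subgroup it generates has 33 elements.
Index = |(Z/161Z)^×| / |⟨25⟩| = 132 / 33 = 4.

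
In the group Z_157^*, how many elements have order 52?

φ(157) = 157 − 1 = 156 = 2^2 · 3 · 13.
(Z/157Z)^× is cyclic (|G| = 156); a cyclic group of order m has exactly φ(d) elements of each order d | m, and none otherwise.
52 = 2^2 · 13 divides 156, and φ(52) = 24.

24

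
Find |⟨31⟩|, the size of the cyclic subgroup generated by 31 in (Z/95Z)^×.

6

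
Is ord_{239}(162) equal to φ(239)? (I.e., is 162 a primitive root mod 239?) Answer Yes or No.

No

φ(239) = 239 − 1 = 238 = 2 · 7 · 17.
162 is a primitive root mod 239 iff 162^(φ(239)/q) ≢ 1 for every prime q | φ(239), i.e. q ∈ {2, 7, 17}.
162^119 ≡ 1 (mod 239)  [q = 2: ≡ 1 ✗]
162^34 ≡ 100 (mod 239)  [q = 7: ≢ 1 ✓]
162^14 ≡ 22 (mod 239)  [q = 17: ≢ 1 ✓]
162^119 ≡ 1 shows ord(162) | 119, strictly less than φ(239); not a primitive root.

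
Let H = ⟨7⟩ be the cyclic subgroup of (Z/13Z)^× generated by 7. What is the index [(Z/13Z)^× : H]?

1

By Lagrange's theorem, ord_13(7) divides φ(13) = 13 − 1 = 12 = 2^2 · 3.
Divisors of 12: 1, 2, 3, 4, 6, 12.
Test each divisor d:
7^1 ≡ 7 (mod 13)
7^2 ≡ 10 (mod 13)
7^3 ≡ 5 (mod 13)
7^4 ≡ 9 (mod 13)
7^6 ≡ 12 (mod 13)
7^12 ≡ 1 (mod 13) ✓
Thus |⟨7⟩| = ord(7) = 12.
Index = |(Z/13Z)^×| / |⟨7⟩| = 12 / 12 = 1.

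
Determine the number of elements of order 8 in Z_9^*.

0

φ(9) = φ(3^2) = 3·(3−1) = 6 = 2 · 3.
(Z/9Z)^× is cyclic (|G| = 6); a cyclic group of order m has exactly φ(d) elements of each order d | m, and none otherwise.
Since 8 ∤ 6, the count is 0.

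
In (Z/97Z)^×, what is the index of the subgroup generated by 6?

8

Since 6 ∈ (Z/97Z)^×, its order divides φ(97) = 97 − 1 = 96 = 2^5 · 3.
Divisors of 96: 1, 2, 3, 4, 6, 8, 12, 16, 24, 32, 48, 96.
Compute 6^d (mod 97) for the divisors d until we hit 1:
6^1 ≡ 6 (mod 97)
6^2 ≡ 36 (mod 97)
6^3 ≡ 22 (mod 97)
6^4 ≡ 35 (mod 97)
6^6 ≡ 96 (mod 97)
6^8 ≡ 61 (mod 97)
6^12 ≡ 1 (mod 97) ✓
Thus |⟨6⟩| = ord(6) = 12.
[(Z/97Z)^× : ⟨6⟩] = 96/12 = 8.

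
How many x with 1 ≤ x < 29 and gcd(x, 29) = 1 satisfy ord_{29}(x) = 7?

6

φ(29) = 29 − 1 = 28 = 2^2 · 7.
Since (Z/29Z)^× is cyclic of order 28, the number of elements of order d is φ(d) when d | 28 and 0 otherwise.
7 | 28, and φ(7) = 7 − 1 = 6.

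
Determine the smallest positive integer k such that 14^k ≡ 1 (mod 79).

ord(14) | φ(79) = 79 − 1 = 78 = 2 · 3 · 13.
Divisors of 78: 1, 2, 3, 6, 13, 26, 39, 78.
Evaluate successive powers at the divisors of 78:
14^1 ≡ 14 (mod 79)
14^2 ≡ 38 (mod 79)
14^3 ≡ 58 (mod 79)
14^6 ≡ 46 (mod 79)
14^13 ≡ 78 (mod 79)
14^26 ≡ 1 (mod 79) ✓
So ord_79(14) = 26.

26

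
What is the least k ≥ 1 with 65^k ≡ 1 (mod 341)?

30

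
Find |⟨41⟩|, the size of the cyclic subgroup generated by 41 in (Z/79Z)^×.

26

The order of 41 must divide φ(79) = 79 − 1 = 78 = 2 · 3 · 13.
Divisors of 78: 1, 2, 3, 6, 13, 26, 39, 78.
Evaluate successive powers at the divisors of 78:
41^1 ≡ 41 (mod 79)
41^2 ≡ 22 (mod 79)
41^3 ≡ 33 (mod 79)
41^6 ≡ 62 (mod 79)
41^13 ≡ 78 (mod 79)
41^26 ≡ 1 (mod 79) ✓
So ord_79(41) = 26.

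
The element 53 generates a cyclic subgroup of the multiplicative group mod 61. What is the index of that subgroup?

3

ord(53) | φ(61) = 61 − 1 = 60 = 2^2 · 3 · 5.
Divisors of 60: 1, 2, 3, 4, 5, 6, 10, 12, 15, 20, 30, 60.
Evaluate successive powers at the divisors of 60:
53^1 ≡ 53 (mod 61)
53^2 ≡ 3 (mod 61)
53^3 ≡ 37 (mod 61)
53^4 ≡ 9 (mod 61)
53^5 ≡ 50 (mod 61)
53^6 ≡ 27 (mod 61)
53^10 ≡ 60 (mod 61)
53^12 ≡ 58 (mod 61)
53^15 ≡ 11 (mod 61)
53^20 ≡ 1 (mod 61) ✓
Thus |⟨53⟩| = ord(53) = 20.
Index = |(Z/61Z)^×| / |⟨53⟩| = 60 / 20 = 3.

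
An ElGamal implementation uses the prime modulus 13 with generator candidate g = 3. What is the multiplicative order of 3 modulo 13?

3

Since 3 ∈ (Z/13Z)^×, its order divides φ(13) = 13 − 1 = 12 = 2^2 · 3.
Divisors of 12: 1, 2, 3, 4, 6, 12.
Check 3^d mod 13 for each divisor in increasing order:
3^1 ≡ 3
3^2 ≡ 9
3^3 ≡ 1
Hence ord(3) = 3.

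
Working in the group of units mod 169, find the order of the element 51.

By Lagrange's theorem, ord_169(51) divides φ(169) = φ(13^2) = 13·(13−1) = 156 = 2^2 · 3 · 13.
Divisors of 156: 1, 2, 3, 4, 6, 12, 13, 26, 39, 52, 78, 156.
Compute 51^d (mod 169) for the divisors d until we hit 1:
51^1 ≡ 51 (mod 169)
51^2 ≡ 66 (mod 169)
51^3 ≡ 155 (mod 169)
51^4 ≡ 131 (mod 169)
51^6 ≡ 27 (mod 169)
51^12 ≡ 53 (mod 169)
51^13 ≡ 168 (mod 169)
51^26 ≡ 1 (mod 169) ✓
Therefore the multiplicative order of 51 modulo 169 is 26.

26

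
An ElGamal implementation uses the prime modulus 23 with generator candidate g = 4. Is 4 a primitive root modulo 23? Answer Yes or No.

φ(23) = 23 − 1 = 22 = 2 · 11.
An element g generates (Z/23Z)^× iff g^(22/q) ≢ 1 (mod 23) for each prime q ∈ {2, 11}.
4^11 ≡ 1 (mod 23)  [q = 2: ≡ 1 ✗]
4^2 ≡ 16 (mod 23)  [q = 11: ≢ 1 ✓]
The check at q = 2 fails, so 4 generates a proper subgroup.

No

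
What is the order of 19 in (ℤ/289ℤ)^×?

136

By Lagrange's theorem, ord_289(19) divides φ(289) = φ(17^2) = 17·(17−1) = 272 = 2^4 · 17.
Divisors of 272: 1, 2, 4, 8, 16, 17, 34, 68, 136, 272.
Check 19^d mod 289 for each divisor in increasing order:
19^1 ≡ 19 (mod 289)
19^2 ≡ 72 (mod 289)
19^4 ≡ 271 (mod 289)
19^8 ≡ 35 (mod 289)
19^16 ≡ 69 (mod 289)
19^17 ≡ 155 (mod 289)
19^34 ≡ 38 (mod 289)
19^68 ≡ 288 (mod 289)
19^136 ≡ 1 (mod 289) ✓
The smallest such exponent is 136, so the order of 19 is 136.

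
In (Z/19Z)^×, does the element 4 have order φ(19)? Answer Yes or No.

φ(19) = 19 − 1 = 18 = 2 · 3^2.
It suffices to check that the order of 4 is not a proper divisor of 18: compute 4^(18/q) for q ∈ {2, 3}.
4^9 ≡ 1 (mod 19)  [q = 2: ≡ 1 ✗]
4^6 ≡ 11 (mod 19)  [q = 3: ≢ 1 ✓]
Since 4^9 ≡ 1, the order of 4 divides 9 < 18, so 4 is not a primitive root.

No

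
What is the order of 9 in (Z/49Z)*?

ord(9) | φ(49) = φ(7^2) = 7·(7−1) = 42 = 2 · 3 · 7.
Divisors of 42: 1, 2, 3, 6, 7, 14, 21, 42.
Test each divisor d:
9^1 ≡ 9
9^2 ≡ 32
9^3 ≡ 43
9^6 ≡ 36
9^7 ≡ 30
9^14 ≡ 18
9^21 ≡ 1
Hence ord(9) = 21.

21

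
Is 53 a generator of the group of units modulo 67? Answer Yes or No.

No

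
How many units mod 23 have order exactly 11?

φ(23) = 23 − 1 = 22 = 2 · 11.
(Z/23Z)^× is cyclic (|G| = 22); a cyclic group of order m has exactly φ(d) elements of each order d | m, and none otherwise.
11 | 22, and φ(11) = 11 − 1 = 10.

10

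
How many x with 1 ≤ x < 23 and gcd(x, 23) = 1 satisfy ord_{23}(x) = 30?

0

φ(23) = 23 − 1 = 22 = 2 · 11.
In a cyclic group of order 22, there are φ(d) elements of order d for each divisor d of 22, and zero for non-divisors.
Here 22 is not a multiple of 30, so there are no elements of order 30.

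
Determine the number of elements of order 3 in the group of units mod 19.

2

φ(19) = 19 − 1 = 18 = 2 · 3^2.
(Z/19Z)^× is cyclic (|G| = 18); a cyclic group of order m has exactly φ(d) elements of each order d | m, and none otherwise.
3 | 18, and φ(3) = 3 − 1 = 2.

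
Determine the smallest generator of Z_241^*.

7

φ(241) = 241 − 1 = 240 = 2^4 · 3 · 5.
Test candidates g = 2, 3, … against the prime factors q ∈ {2, 3, 5} of φ(241): g is a generator iff g^(240/q) ≢ 1 for every such q.
g = 2: 2^120 ≡ 1 — hits 1, so not a primitive root.
g = 3: 3^120 ≡ 1 — hits 1, so not a primitive root.
g = 4: 4^120 ≡ 1 — hits 1, so not a primitive root.
g = 5: 5^120 ≡ 1 — hits 1, so not a primitive root.
g = 6: 6^120 ≡ 1 — hits 1, so not a primitive root.
g = 7: 7^120 ≡ 240; 7^80 ≡ 15; 7^48 ≡ 91 — none is 1, so 7 is a primitive root.
Hence the least primitive root of 241 is 7.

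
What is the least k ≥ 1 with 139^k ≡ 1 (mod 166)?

82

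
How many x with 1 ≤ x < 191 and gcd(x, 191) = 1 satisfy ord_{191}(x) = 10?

4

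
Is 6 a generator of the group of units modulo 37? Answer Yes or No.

No

φ(37) = 37 − 1 = 36 = 2^2 · 3^2.
6 is a primitive root mod 37 iff 6^(φ(37)/q) ≢ 1 for every prime q | φ(37), i.e. q ∈ {2, 3}.
6^18 ≡ 36 (mod 37)  [q = 2: ≢ 1 ✓]
6^12 ≡ 1 (mod 37)  [q = 3: ≡ 1 ✗]
The check at q = 3 fails, so 6 generates a proper subgroup.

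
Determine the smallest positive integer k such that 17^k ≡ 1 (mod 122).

60

By Lagrange's theorem, ord_122(17) divides φ(122) = φ(2)·φ(61) = 1·60 = 60 = 2^2 · 3 · 5.
Divisors of 60: 1, 2, 3, 4, 5, 6, 10, 12, 15, 20, 30, 60.
Check 17^d mod 122 for each divisor in increasing order:
17^1 ≡ 17 (mod 122)
17^2 ≡ 45 (mod 122)
17^3 ≡ 33 (mod 122)
17^4 ≡ 73 (mod 122)
17^5 ≡ 21 (mod 122)
17^6 ≡ 113 (mod 122)
17^10 ≡ 75 (mod 122)
17^12 ≡ 81 (mod 122)
17^15 ≡ 111 (mod 122)
17^20 ≡ 13 (mod 122)
17^30 ≡ 121 (mod 122)
17^60 ≡ 1 (mod 122) ✓
Hence ord(17) = 60.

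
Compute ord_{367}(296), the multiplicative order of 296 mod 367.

The order of 296 must divide φ(367) = 367 − 1 = 366 = 2 · 3 · 61.
Divisors of 366: 1, 2, 3, 6, 61, 122, 183, 366.
Test each divisor d:
296^1 ≡ 296 (mod 367)
296^2 ≡ 270 (mod 367)
296^3 ≡ 281 (mod 367)
296^6 ≡ 56 (mod 367)
296^61 ≡ 283 (mod 367)
296^122 ≡ 83 (mod 367)
296^183 ≡ 1 (mod 367) ✓
The smallest such exponent is 183, so the order of 296 is 183.

183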